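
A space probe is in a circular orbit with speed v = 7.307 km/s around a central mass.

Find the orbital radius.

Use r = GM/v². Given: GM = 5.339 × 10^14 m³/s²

Convert to SI: v = 7.307 km/s = 7307 m/s.
For a circular orbit, v² = GM / r, so r = GM / v².
r = 5.339e+14 / (7307)² m ≈ 1e+07 m = 10 Mm.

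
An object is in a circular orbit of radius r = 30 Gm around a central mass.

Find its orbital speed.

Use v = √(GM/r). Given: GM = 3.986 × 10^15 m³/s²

Convert to SI: r = 30 Gm = 3e+10 m.
For a circular orbit, gravity supplies the centripetal force, so v = √(GM / r).
v = √(3.986e+15 / 3e+10) m/s ≈ 364.5 m/s = 364.5 m/s.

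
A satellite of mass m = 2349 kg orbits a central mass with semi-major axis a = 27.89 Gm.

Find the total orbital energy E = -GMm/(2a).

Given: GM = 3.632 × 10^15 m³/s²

Convert to SI: a = 27.89 Gm = 2.789e+10 m.
E = −GMm / (2a).
E = −3.632e+15 · 2349 / (2 · 2.789e+10) J ≈ -1.53e+08 J = -153 MJ.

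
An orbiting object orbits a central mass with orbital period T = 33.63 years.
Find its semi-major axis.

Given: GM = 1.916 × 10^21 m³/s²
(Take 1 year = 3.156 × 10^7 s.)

Convert to SI: T = 33.63 years = 1.06136e+09 s.
Invert Kepler's third law: a = (GM · T² / (4π²))^(1/3).
Substituting T = 1.06136e+09 s and GM = 1.916e+21 m³/s²:
a = (1.916e+21 · (1.06136e+09)² / (4π²))^(1/3) m
a ≈ 3.795e+12 m = 3.795 Tm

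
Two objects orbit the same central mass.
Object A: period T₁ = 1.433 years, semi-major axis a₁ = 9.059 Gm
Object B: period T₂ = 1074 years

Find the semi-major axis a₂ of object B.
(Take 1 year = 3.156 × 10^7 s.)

Convert to SI: T₁ = 1.433 years = 4.52255e+07 s; a₁ = 9.059 Gm = 9.059e+09 m; T₂ = 1074 years = 3.38954e+10 s.
Kepler's third law: (T₁/T₂)² = (a₁/a₂)³ ⇒ a₂ = a₁ · (T₂/T₁)^(2/3).
T₂/T₁ = 3.38954e+10 / 4.52255e+07 = 749.477.
a₂ = 9.059e+09 · (749.477)^(2/3) m ≈ 7.475e+11 m = 747.5 Gm.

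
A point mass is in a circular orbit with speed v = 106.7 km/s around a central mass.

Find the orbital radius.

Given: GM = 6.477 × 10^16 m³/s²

Convert to SI: v = 106.7 km/s = 106700 m/s.
For a circular orbit, v² = GM / r, so r = GM / v².
r = 6.477e+16 / (106700)² m ≈ 5.689e+06 m = 5.689 × 10^6 m.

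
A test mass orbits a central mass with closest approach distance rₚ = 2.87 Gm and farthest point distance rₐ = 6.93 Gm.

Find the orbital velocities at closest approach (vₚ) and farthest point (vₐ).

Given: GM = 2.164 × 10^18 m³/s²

Convert to SI: rₚ = 2.87 Gm = 2.87e+09 m; rₐ = 6.93 Gm = 6.93e+09 m.
Use the vis-viva equation v² = GM(2/r − 1/a) with a = (rₚ + rₐ)/2 = (2.87e+09 + 6.93e+09)/2 = 4.9e+09 m.
vₚ = √(GM · (2/rₚ − 1/a)) = √(2.164e+18 · (2/2.87e+09 − 1/4.9e+09)) m/s ≈ 3.266e+04 m/s = 32.66 km/s.
vₐ = √(GM · (2/rₐ − 1/a)) = √(2.164e+18 · (2/6.93e+09 − 1/4.9e+09)) m/s ≈ 1.352e+04 m/s = 13.52 km/s.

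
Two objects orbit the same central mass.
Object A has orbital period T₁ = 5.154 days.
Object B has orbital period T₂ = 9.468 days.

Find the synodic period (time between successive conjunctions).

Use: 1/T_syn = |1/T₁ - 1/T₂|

Convert to SI: T₁ = 5.154 days = 445306 s; T₂ = 9.468 days = 818035 s.
T_syn = |T₁ · T₂ / (T₁ − T₂)|.
T_syn = |445306 · 818035 / (445306 − 818035)| s ≈ 9.773e+05 s = 11.31 days.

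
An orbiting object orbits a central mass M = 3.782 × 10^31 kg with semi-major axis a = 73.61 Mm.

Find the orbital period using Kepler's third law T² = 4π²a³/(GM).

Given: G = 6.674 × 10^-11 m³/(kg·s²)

Convert to SI: a = 73.61 Mm = 7.361e+07 m.
GM = G · M = 6.674e-11 · 3.782e+31 = 2.52411e+21 m³/s².
Kepler's third law: T = 2π √(a³ / GM).
Substituting a = 7.361e+07 m and GM = 2.52411e+21 m³/s²:
T = 2π √((7.361e+07)³ / 2.52411e+21) s
T ≈ 78.98 s = 1.316 minutes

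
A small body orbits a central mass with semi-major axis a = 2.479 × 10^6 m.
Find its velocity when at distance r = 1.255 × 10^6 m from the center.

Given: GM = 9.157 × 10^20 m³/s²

Vis-viva: v = √(GM · (2/r − 1/a)).
2/r − 1/a = 2/1.255e+06 − 1/2.479e+06 = 1.19024e-06 m⁻¹.
v = √(9.157e+20 · 1.19024e-06) m/s ≈ 3.301e+07 m/s = 3.301e+04 km/s.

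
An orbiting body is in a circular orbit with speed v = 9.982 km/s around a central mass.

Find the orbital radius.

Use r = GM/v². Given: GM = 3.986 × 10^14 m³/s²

Convert to SI: v = 9.982 km/s = 9982 m/s.
For a circular orbit, v² = GM / r, so r = GM / v².
r = 3.986e+14 / (9982)² m ≈ 4e+06 m = 4 Mm.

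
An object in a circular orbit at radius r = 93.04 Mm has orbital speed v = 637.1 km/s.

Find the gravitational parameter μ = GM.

Convert to SI: r = 93.04 Mm = 9.304e+07 m; v = 637.1 km/s = 637100 m/s.
For a circular orbit v² = GM/r, so GM = v² · r.
GM = (637100)² · 9.304e+07 m³/s² ≈ 3.776e+19 m³/s² = 3.776 × 10^19 m³/s².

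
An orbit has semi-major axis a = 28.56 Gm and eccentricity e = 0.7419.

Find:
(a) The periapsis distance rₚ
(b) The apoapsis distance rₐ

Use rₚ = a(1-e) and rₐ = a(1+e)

Convert to SI: a = 28.56 Gm = 2.856e+10 m.
(a) rₚ = a(1 − e) = 2.856e+10 · (1 − 0.7419) = 2.856e+10 · 0.2581 ≈ 7.371e+09 m = 7.371 Gm.
(b) rₐ = a(1 + e) = 2.856e+10 · (1 + 0.7419) = 2.856e+10 · 1.7419 ≈ 4.975e+10 m = 49.75 Gm.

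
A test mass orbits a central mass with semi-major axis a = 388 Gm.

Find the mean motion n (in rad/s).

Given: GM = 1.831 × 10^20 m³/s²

Convert to SI: a = 388 Gm = 3.88e+11 m.
n = √(GM / a³).
n = √(1.831e+20 / (3.88e+11)³) rad/s ≈ 5.599e-08 rad/s.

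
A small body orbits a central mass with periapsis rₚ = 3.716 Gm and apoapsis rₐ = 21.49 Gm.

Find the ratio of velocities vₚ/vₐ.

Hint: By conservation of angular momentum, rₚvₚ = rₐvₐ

Convert to SI: rₚ = 3.716 Gm = 3.716e+09 m; rₐ = 21.49 Gm = 2.149e+10 m.
Conservation of angular momentum gives rₚvₚ = rₐvₐ, so vₚ/vₐ = rₐ/rₚ.
vₚ/vₐ = 2.149e+10 / 3.716e+09 ≈ 5.783.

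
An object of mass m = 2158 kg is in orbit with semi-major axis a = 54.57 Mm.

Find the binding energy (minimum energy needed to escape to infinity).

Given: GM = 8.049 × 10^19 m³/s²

Convert to SI: a = 54.57 Mm = 5.457e+07 m.
Total orbital energy is E = −GMm/(2a); binding energy is E_bind = −E = GMm/(2a).
E_bind = 8.049e+19 · 2158 / (2 · 5.457e+07) J ≈ 1.592e+15 J = 1.592 PJ.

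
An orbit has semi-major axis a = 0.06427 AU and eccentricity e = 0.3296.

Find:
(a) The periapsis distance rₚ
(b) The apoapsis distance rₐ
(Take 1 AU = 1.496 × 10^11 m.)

Convert to SI: a = 0.06427 AU = 9.61479e+09 m.
(a) rₚ = a(1 − e) = 9.61479e+09 · (1 − 0.3296) = 9.61479e+09 · 0.6704 ≈ 6.446e+09 m = 0.04309 AU.
(b) rₐ = a(1 + e) = 9.61479e+09 · (1 + 0.3296) = 9.61479e+09 · 1.3296 ≈ 1.278e+10 m = 0.08545 AU.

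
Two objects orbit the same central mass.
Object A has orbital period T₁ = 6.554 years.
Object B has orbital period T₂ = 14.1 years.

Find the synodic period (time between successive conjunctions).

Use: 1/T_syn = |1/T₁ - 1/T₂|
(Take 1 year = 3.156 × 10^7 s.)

Convert to SI: T₁ = 6.554 years = 2.06844e+08 s; T₂ = 14.1 years = 4.44996e+08 s.
T_syn = |T₁ · T₂ / (T₁ − T₂)|.
T_syn = |2.06844e+08 · 4.44996e+08 / (2.06844e+08 − 4.44996e+08)| s ≈ 3.865e+08 s = 12.25 years.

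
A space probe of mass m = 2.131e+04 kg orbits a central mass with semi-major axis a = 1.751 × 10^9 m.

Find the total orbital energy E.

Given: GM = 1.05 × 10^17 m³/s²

E = −GMm / (2a).
E = −1.05e+17 · 2.131e+04 / (2 · 1.751e+09) J ≈ -6.389e+11 J = -638.9 GJ.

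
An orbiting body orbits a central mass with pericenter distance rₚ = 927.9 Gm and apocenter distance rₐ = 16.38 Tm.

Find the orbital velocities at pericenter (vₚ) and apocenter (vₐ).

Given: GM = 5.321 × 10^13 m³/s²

Convert to SI: rₚ = 927.9 Gm = 9.279e+11 m; rₐ = 16.38 Tm = 1.638e+13 m.
Use the vis-viva equation v² = GM(2/r − 1/a) with a = (rₚ + rₐ)/2 = (9.279e+11 + 1.638e+13)/2 = 8.65395e+12 m.
vₚ = √(GM · (2/rₚ − 1/a)) = √(5.321e+13 · (2/9.279e+11 − 1/8.65395e+12)) m/s ≈ 10.42 m/s = 10.42 m/s.
vₐ = √(GM · (2/rₐ − 1/a)) = √(5.321e+13 · (2/1.638e+13 − 1/8.65395e+12)) m/s ≈ 0.5902 m/s = 0.5902 m/s.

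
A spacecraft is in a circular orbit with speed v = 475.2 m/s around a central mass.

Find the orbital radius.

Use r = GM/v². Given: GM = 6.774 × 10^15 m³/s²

For a circular orbit, v² = GM / r, so r = GM / v².
r = 6.774e+15 / (475.2)² m ≈ 3e+10 m = 30 Gm.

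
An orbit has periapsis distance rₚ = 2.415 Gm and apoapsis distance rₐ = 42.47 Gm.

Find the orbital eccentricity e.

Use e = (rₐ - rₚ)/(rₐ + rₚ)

Convert to SI: rₚ = 2.415 Gm = 2.415e+09 m; rₐ = 42.47 Gm = 4.247e+10 m.
e = (rₐ − rₚ) / (rₐ + rₚ).
e = (4.247e+10 − 2.415e+09) / (4.247e+10 + 2.415e+09) = 4.0055e+10 / 4.4885e+10 ≈ 0.8924.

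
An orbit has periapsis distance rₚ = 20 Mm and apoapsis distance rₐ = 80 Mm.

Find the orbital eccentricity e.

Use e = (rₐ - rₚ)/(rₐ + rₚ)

Convert to SI: rₚ = 20 Mm = 2e+07 m; rₐ = 80 Mm = 8e+07 m.
e = (rₐ − rₚ) / (rₐ + rₚ).
e = (8e+07 − 2e+07) / (8e+07 + 2e+07) = 6e+07 / 1e+08 ≈ 0.6.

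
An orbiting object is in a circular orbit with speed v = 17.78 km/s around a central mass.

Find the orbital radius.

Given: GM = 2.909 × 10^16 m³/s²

Convert to SI: v = 17.78 km/s = 17780 m/s.
For a circular orbit, v² = GM / r, so r = GM / v².
r = 2.909e+16 / (17780)² m ≈ 9.202e+07 m = 92.02 Mm.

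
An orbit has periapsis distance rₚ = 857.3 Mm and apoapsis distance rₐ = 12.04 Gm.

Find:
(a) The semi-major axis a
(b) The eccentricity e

Convert to SI: rₚ = 857.3 Mm = 8.573e+08 m; rₐ = 12.04 Gm = 1.204e+10 m.
(a) a = (rₚ + rₐ) / 2 = (8.573e+08 + 1.204e+10) / 2 ≈ 6.449e+09 m = 6.449 Gm.
(b) e = (rₐ − rₚ) / (rₐ + rₚ) = (1.204e+10 − 8.573e+08) / (1.204e+10 + 8.573e+08) ≈ 0.8671.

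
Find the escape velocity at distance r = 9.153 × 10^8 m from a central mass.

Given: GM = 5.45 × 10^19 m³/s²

Escape velocity comes from setting total energy to zero: ½v² − GM/r = 0 ⇒ v_esc = √(2GM / r).
v_esc = √(2 · 5.45e+19 / 9.153e+08) m/s ≈ 3.451e+05 m/s = 345.1 km/s.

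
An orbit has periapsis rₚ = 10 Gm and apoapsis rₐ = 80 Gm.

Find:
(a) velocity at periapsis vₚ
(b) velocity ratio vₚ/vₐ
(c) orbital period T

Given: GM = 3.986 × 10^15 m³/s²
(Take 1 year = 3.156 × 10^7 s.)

Convert to SI: rₚ = 10 Gm = 1e+10 m; rₐ = 80 Gm = 8e+10 m.
(a) With a = (rₚ + rₐ)/2 = 4.5e+10 m, vₚ = √(GM (2/rₚ − 1/a)) = √(3.986e+15 · (2/1e+10 − 1/4.5e+10)) m/s ≈ 841.8 m/s
(b) Conservation of angular momentum (rₚvₚ = rₐvₐ) gives vₚ/vₐ = rₐ/rₚ = 8e+10/1e+10 ≈ 8
(c) With a = (rₚ + rₐ)/2 = 4.5e+10 m, T = 2π √(a³/GM) = 2π √((4.5e+10)³/3.986e+15) s ≈ 9.5e+08 s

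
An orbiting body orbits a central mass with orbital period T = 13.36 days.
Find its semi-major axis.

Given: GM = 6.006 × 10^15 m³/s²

Convert to SI: T = 13.36 days = 1.1543e+06 s.
Invert Kepler's third law: a = (GM · T² / (4π²))^(1/3).
Substituting T = 1.1543e+06 s and GM = 6.006e+15 m³/s²:
a = (6.006e+15 · (1.1543e+06)² / (4π²))^(1/3) m
a ≈ 5.874e+08 m = 587.4 Mm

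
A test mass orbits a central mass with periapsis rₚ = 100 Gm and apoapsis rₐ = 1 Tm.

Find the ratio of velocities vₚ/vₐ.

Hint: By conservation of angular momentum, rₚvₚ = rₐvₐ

Convert to SI: rₚ = 100 Gm = 1e+11 m; rₐ = 1 Tm = 1e+12 m.
Conservation of angular momentum gives rₚvₚ = rₐvₐ, so vₚ/vₐ = rₐ/rₚ.
vₚ/vₐ = 1e+12 / 1e+11 ≈ 10.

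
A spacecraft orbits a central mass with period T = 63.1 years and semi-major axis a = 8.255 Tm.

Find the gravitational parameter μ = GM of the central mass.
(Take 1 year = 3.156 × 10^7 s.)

Convert to SI: T = 63.1 years = 1.99144e+09 s; a = 8.255 Tm = 8.255e+12 m.
GM = 4π² · a³ / T².
GM = 4π² · (8.255e+12)³ / (1.99144e+09)² m³/s² ≈ 5.6e+21 m³/s² = 5.6 × 10^21 m³/s².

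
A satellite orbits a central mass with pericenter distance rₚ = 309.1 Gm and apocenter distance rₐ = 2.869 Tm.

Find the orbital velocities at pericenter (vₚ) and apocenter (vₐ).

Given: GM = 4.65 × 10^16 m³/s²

Convert to SI: rₚ = 309.1 Gm = 3.091e+11 m; rₐ = 2.869 Tm = 2.869e+12 m.
Use the vis-viva equation v² = GM(2/r − 1/a) with a = (rₚ + rₐ)/2 = (3.091e+11 + 2.869e+12)/2 = 1.58905e+12 m.
vₚ = √(GM · (2/rₚ − 1/a)) = √(4.65e+16 · (2/3.091e+11 − 1/1.58905e+12)) m/s ≈ 521.2 m/s = 521.2 m/s.
vₐ = √(GM · (2/rₐ − 1/a)) = √(4.65e+16 · (2/2.869e+12 − 1/1.58905e+12)) m/s ≈ 56.15 m/s = 56.15 m/s.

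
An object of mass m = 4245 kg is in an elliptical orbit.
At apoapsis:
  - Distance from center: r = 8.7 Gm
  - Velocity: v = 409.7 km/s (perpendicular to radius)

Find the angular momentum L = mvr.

Convert to SI: r = 8.7 Gm = 8.7e+09 m; v = 409.7 km/s = 409700 m/s.
Since v is perpendicular to r, L = m · v · r.
L = 4245 · 409700 · 8.7e+09 kg·m²/s ≈ 1.513e+19 kg·m²/s.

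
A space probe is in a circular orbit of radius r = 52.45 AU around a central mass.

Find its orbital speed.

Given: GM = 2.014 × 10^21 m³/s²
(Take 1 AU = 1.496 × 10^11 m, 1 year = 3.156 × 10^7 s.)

Convert to SI: r = 52.45 AU = 7.84652e+12 m.
For a circular orbit, gravity supplies the centripetal force, so v = √(GM / r).
v = √(2.014e+21 / 7.84652e+12) m/s ≈ 1.602e+04 m/s = 3.38 AU/year.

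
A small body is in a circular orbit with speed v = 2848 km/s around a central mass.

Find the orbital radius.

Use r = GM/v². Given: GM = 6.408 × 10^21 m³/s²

Convert to SI: v = 2848 km/s = 2.848e+06 m/s.
For a circular orbit, v² = GM / r, so r = GM / v².
r = 6.408e+21 / (2.848e+06)² m ≈ 7.9e+08 m = 7.9 × 10^8 m.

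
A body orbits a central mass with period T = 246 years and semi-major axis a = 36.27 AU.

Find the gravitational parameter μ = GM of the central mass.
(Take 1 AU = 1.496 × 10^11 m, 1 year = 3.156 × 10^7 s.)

Convert to SI: T = 246 years = 7.76376e+09 s; a = 36.27 AU = 5.42599e+12 m.
GM = 4π² · a³ / T².
GM = 4π² · (5.42599e+12)³ / (7.76376e+09)² m³/s² ≈ 1.046e+20 m³/s² = 1.046 × 10^20 m³/s².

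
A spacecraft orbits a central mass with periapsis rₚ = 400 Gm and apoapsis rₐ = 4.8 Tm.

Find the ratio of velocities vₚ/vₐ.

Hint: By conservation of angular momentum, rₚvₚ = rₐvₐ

Convert to SI: rₚ = 400 Gm = 4e+11 m; rₐ = 4.8 Tm = 4.8e+12 m.
Conservation of angular momentum gives rₚvₚ = rₐvₐ, so vₚ/vₐ = rₐ/rₚ.
vₚ/vₐ = 4.8e+12 / 4e+11 ≈ 12.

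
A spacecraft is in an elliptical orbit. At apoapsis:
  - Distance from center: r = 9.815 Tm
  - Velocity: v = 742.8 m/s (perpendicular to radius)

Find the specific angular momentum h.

Convert to SI: r = 9.815 Tm = 9.815e+12 m.
With v perpendicular to r, h = r · v.
h = 9.815e+12 · 742.8 m²/s ≈ 7.291e+15 m²/s.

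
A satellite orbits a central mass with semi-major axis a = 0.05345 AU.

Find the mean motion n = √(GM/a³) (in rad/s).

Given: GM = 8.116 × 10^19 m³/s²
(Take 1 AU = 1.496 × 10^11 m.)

Convert to SI: a = 0.05345 AU = 7.99612e+09 m.
n = √(GM / a³).
n = √(8.116e+19 / (7.99612e+09)³) rad/s ≈ 1.26e-05 rad/s.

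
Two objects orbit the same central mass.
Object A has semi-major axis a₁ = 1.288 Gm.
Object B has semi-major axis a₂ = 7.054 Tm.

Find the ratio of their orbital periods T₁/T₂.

Convert to SI: a₁ = 1.288 Gm = 1.288e+09 m; a₂ = 7.054 Tm = 7.054e+12 m.
From Kepler's third law, (T₁/T₂)² = (a₁/a₂)³, so T₁/T₂ = (a₁/a₂)^(3/2).
a₁/a₂ = 1.288e+09 / 7.054e+12 = 0.000182591.
T₁/T₂ = (0.000182591)^(3/2) ≈ 2.467e-06.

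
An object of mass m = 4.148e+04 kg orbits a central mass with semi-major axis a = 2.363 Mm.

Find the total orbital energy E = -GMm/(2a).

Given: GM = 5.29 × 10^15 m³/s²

Convert to SI: a = 2.363 Mm = 2.363e+06 m.
E = −GMm / (2a).
E = −5.29e+15 · 4.148e+04 / (2 · 2.363e+06) J ≈ -4.643e+13 J = -46.43 TJ.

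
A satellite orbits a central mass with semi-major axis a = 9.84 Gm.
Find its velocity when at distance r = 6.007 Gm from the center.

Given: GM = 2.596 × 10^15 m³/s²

Convert to SI: a = 9.84 Gm = 9.84e+09 m; r = 6.007 Gm = 6.007e+09 m.
Vis-viva: v = √(GM · (2/r − 1/a)).
2/r − 1/a = 2/6.007e+09 − 1/9.84e+09 = 2.31319e-10 m⁻¹.
v = √(2.596e+15 · 2.31319e-10) m/s ≈ 774.9 m/s = 774.9 m/s.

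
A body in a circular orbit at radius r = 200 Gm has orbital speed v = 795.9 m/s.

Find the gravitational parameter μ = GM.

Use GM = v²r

Convert to SI: r = 200 Gm = 2e+11 m.
For a circular orbit v² = GM/r, so GM = v² · r.
GM = (795.9)² · 2e+11 m³/s² ≈ 1.267e+17 m³/s² = 1.267 × 10^17 m³/s².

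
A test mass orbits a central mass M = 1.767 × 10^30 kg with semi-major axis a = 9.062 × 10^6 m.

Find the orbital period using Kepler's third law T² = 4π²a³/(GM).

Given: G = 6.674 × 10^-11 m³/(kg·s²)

GM = G · M = 6.674e-11 · 1.767e+30 = 1.1793e+20 m³/s².
Kepler's third law: T = 2π √(a³ / GM).
Substituting a = 9.062e+06 m and GM = 1.1793e+20 m³/s²:
T = 2π √((9.062e+06)³ / 1.1793e+20) s
T ≈ 15.78 s = 15.78 seconds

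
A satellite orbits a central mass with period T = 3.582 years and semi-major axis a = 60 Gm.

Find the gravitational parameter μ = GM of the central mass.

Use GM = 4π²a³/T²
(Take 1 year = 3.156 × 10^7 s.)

Convert to SI: T = 3.582 years = 1.13048e+08 s; a = 60 Gm = 6e+10 m.
GM = 4π² · a³ / T².
GM = 4π² · (6e+10)³ / (1.13048e+08)² m³/s² ≈ 6.672e+17 m³/s² = 6.672 × 10^17 m³/s².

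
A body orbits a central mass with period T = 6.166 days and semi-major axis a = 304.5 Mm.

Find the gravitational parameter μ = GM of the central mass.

Convert to SI: T = 6.166 days = 532742 s; a = 304.5 Mm = 3.045e+08 m.
GM = 4π² · a³ / T².
GM = 4π² · (3.045e+08)³ / (532742)² m³/s² ≈ 3.927e+15 m³/s² = 3.927 × 10^15 m³/s².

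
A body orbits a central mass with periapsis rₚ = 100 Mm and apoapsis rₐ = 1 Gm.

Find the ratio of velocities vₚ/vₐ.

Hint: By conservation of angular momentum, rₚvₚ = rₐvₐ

Convert to SI: rₚ = 100 Mm = 1e+08 m; rₐ = 1 Gm = 1e+09 m.
Conservation of angular momentum gives rₚvₚ = rₐvₐ, so vₚ/vₐ = rₐ/rₚ.
vₚ/vₐ = 1e+09 / 1e+08 ≈ 10.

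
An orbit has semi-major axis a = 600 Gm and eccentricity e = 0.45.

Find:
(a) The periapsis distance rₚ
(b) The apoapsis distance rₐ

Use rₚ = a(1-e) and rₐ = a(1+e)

Convert to SI: a = 600 Gm = 6e+11 m.
(a) rₚ = a(1 − e) = 6e+11 · (1 − 0.45) = 6e+11 · 0.55 ≈ 3.3e+11 m = 330 Gm.
(b) rₐ = a(1 + e) = 6e+11 · (1 + 0.45) = 6e+11 · 1.45 ≈ 8.7e+11 m = 870 Gm.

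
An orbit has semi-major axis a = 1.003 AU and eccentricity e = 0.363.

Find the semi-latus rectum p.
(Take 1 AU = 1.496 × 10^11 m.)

Convert to SI: a = 1.003 AU = 1.50049e+11 m.
p = a (1 − e²).
p = 1.50049e+11 · (1 − (0.363)²) = 1.50049e+11 · 0.868231 ≈ 1.303e+11 m = 0.8708 AU.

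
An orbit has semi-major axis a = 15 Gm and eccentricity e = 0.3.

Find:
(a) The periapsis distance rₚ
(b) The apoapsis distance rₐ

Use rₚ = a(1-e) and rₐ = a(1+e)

Convert to SI: a = 15 Gm = 1.5e+10 m.
(a) rₚ = a(1 − e) = 1.5e+10 · (1 − 0.3) = 1.5e+10 · 0.7 ≈ 1.05e+10 m = 10.5 Gm.
(b) rₐ = a(1 + e) = 1.5e+10 · (1 + 0.3) = 1.5e+10 · 1.3 ≈ 1.95e+10 m = 19.5 Gm.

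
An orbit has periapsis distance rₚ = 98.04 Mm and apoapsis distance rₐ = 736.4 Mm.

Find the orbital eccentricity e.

Convert to SI: rₚ = 98.04 Mm = 9.804e+07 m; rₐ = 736.4 Mm = 7.364e+08 m.
e = (rₐ − rₚ) / (rₐ + rₚ).
e = (7.364e+08 − 9.804e+07) / (7.364e+08 + 9.804e+07) = 6.3836e+08 / 8.3444e+08 ≈ 0.765.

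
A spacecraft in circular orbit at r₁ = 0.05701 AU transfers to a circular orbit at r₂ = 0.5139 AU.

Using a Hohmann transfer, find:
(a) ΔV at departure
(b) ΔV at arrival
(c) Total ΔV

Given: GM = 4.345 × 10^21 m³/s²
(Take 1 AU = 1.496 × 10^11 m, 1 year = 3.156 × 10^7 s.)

Convert to SI: r₁ = 0.05701 AU = 8.5287e+09 m; r₂ = 0.5139 AU = 7.68794e+10 m.
Transfer semi-major axis: a_t = (r₁ + r₂)/2 = (8.5287e+09 + 7.68794e+10)/2 = 4.27041e+10 m.
Circular speeds: v₁ = √(GM/r₁) = 713762 m/s, v₂ = √(GM/r₂) = 237733 m/s.
Transfer speeds (vis-viva v² = GM(2/r − 1/a_t)): v₁ᵗ = 957688 m/s, v₂ᵗ = 106242 m/s.
(a) ΔV₁ = |v₁ᵗ − v₁| ≈ 2.439e+05 m/s = 51.46 AU/year.
(b) ΔV₂ = |v₂ − v₂ᵗ| ≈ 1.315e+05 m/s = 27.74 AU/year.
(c) ΔV_total = ΔV₁ + ΔV₂ ≈ 3.754e+05 m/s = 79.2 AU/year.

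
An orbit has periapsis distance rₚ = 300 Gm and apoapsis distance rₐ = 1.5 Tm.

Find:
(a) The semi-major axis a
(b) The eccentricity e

Convert to SI: rₚ = 300 Gm = 3e+11 m; rₐ = 1.5 Tm = 1.5e+12 m.
(a) a = (rₚ + rₐ) / 2 = (3e+11 + 1.5e+12) / 2 ≈ 9e+11 m = 900 Gm.
(b) e = (rₐ − rₚ) / (rₐ + rₚ) = (1.5e+12 − 3e+11) / (1.5e+12 + 3e+11) ≈ 0.6667.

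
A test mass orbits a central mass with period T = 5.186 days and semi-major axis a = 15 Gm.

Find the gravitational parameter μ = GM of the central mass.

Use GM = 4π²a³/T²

Convert to SI: T = 5.186 days = 448070 s; a = 15 Gm = 1.5e+10 m.
GM = 4π² · a³ / T².
GM = 4π² · (1.5e+10)³ / (448070)² m³/s² ≈ 6.637e+20 m³/s² = 6.637 × 10^20 m³/s².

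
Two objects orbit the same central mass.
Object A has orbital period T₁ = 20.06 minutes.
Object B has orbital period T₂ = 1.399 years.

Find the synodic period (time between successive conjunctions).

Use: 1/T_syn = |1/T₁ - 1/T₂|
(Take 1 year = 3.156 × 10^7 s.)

Convert to SI: T₁ = 20.06 minutes = 1203.6 s; T₂ = 1.399 years = 4.41524e+07 s.
T_syn = |T₁ · T₂ / (T₁ − T₂)|.
T_syn = |1203.6 · 4.41524e+07 / (1203.6 − 4.41524e+07)| s ≈ 1204 s = 20.06 minutes.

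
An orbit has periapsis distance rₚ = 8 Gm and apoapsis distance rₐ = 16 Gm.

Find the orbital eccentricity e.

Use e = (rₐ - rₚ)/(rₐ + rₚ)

Convert to SI: rₚ = 8 Gm = 8e+09 m; rₐ = 16 Gm = 1.6e+10 m.
e = (rₐ − rₚ) / (rₐ + rₚ).
e = (1.6e+10 − 8e+09) / (1.6e+10 + 8e+09) = 8e+09 / 2.4e+10 ≈ 0.3333.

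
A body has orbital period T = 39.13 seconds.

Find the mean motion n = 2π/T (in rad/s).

n = 2π / T.
n = 2π / 39.13 s ≈ 0.1606 rad/s.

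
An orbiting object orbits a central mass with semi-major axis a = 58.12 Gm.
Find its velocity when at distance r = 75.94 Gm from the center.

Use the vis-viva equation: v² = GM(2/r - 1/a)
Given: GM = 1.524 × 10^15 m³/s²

Convert to SI: a = 58.12 Gm = 5.812e+10 m; r = 75.94 Gm = 7.594e+10 m.
Vis-viva: v = √(GM · (2/r − 1/a)).
2/r − 1/a = 2/7.594e+10 − 1/5.812e+10 = 9.1308e-12 m⁻¹.
v = √(1.524e+15 · 9.1308e-12) m/s ≈ 118 m/s = 118 m/s.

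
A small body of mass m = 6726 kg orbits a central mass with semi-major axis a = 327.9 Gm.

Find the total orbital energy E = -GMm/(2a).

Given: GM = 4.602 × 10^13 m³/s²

Convert to SI: a = 327.9 Gm = 3.279e+11 m.
E = −GMm / (2a).
E = −4.602e+13 · 6726 / (2 · 3.279e+11) J ≈ -4.72e+05 J = -472 kJ.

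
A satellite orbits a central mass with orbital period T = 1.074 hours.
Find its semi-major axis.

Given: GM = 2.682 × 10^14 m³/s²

Convert to SI: T = 1.074 hours = 3866.4 s.
Invert Kepler's third law: a = (GM · T² / (4π²))^(1/3).
Substituting T = 3866.4 s and GM = 2.682e+14 m³/s²:
a = (2.682e+14 · (3866.4)² / (4π²))^(1/3) m
a ≈ 4.666e+06 m = 4.666 × 10^6 m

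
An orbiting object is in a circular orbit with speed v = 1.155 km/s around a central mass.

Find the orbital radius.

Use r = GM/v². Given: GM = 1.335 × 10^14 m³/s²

Convert to SI: v = 1.155 km/s = 1155 m/s.
For a circular orbit, v² = GM / r, so r = GM / v².
r = 1.335e+14 / (1155)² m ≈ 1.001e+08 m = 100.1 Mm.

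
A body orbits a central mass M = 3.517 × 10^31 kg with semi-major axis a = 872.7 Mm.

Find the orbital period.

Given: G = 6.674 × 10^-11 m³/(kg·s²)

Convert to SI: a = 872.7 Mm = 8.727e+08 m.
GM = G · M = 6.674e-11 · 3.517e+31 = 2.34725e+21 m³/s².
Kepler's third law: T = 2π √(a³ / GM).
Substituting a = 8.727e+08 m and GM = 2.34725e+21 m³/s²:
T = 2π √((8.727e+08)³ / 2.34725e+21) s
T ≈ 3343 s = 55.72 minutes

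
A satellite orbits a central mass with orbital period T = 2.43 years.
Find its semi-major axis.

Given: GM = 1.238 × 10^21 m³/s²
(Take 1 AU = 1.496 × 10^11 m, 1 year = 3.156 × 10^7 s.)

Convert to SI: T = 2.43 years = 7.66908e+07 s.
Invert Kepler's third law: a = (GM · T² / (4π²))^(1/3).
Substituting T = 7.66908e+07 s and GM = 1.238e+21 m³/s²:
a = (1.238e+21 · (7.66908e+07)² / (4π²))^(1/3) m
a ≈ 5.692e+11 m = 3.805 AU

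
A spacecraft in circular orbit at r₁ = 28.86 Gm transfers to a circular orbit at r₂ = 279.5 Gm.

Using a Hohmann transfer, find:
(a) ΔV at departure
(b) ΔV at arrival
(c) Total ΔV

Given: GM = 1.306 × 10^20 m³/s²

Convert to SI: r₁ = 28.86 Gm = 2.886e+10 m; r₂ = 279.5 Gm = 2.795e+11 m.
Transfer semi-major axis: a_t = (r₁ + r₂)/2 = (2.886e+10 + 2.795e+11)/2 = 1.5418e+11 m.
Circular speeds: v₁ = √(GM/r₁) = 67270.3 m/s, v₂ = √(GM/r₂) = 21616.3 m/s.
Transfer speeds (vis-viva v² = GM(2/r − 1/a_t)): v₁ᵗ = 90573.3 m/s, v₂ᵗ = 9352.22 m/s.
(a) ΔV₁ = |v₁ᵗ − v₁| ≈ 2.33e+04 m/s = 23.3 km/s.
(b) ΔV₂ = |v₂ − v₂ᵗ| ≈ 1.226e+04 m/s = 12.26 km/s.
(c) ΔV_total = ΔV₁ + ΔV₂ ≈ 3.557e+04 m/s = 35.57 km/s.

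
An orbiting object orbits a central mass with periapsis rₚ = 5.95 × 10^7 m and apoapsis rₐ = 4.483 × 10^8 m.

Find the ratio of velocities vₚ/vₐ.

Conservation of angular momentum gives rₚvₚ = rₐvₐ, so vₚ/vₐ = rₐ/rₚ.
vₚ/vₐ = 4.483e+08 / 5.95e+07 ≈ 7.534.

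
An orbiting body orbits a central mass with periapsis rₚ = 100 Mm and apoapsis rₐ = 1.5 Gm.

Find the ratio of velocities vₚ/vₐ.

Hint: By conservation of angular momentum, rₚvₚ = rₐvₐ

Convert to SI: rₚ = 100 Mm = 1e+08 m; rₐ = 1.5 Gm = 1.5e+09 m.
Conservation of angular momentum gives rₚvₚ = rₐvₐ, so vₚ/vₐ = rₐ/rₚ.
vₚ/vₐ = 1.5e+09 / 1e+08 ≈ 15.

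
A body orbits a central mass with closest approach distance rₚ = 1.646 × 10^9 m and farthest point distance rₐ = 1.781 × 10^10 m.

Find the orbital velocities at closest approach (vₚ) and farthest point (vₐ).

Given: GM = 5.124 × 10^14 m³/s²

Use the vis-viva equation v² = GM(2/r − 1/a) with a = (rₚ + rₐ)/2 = (1.646e+09 + 1.781e+10)/2 = 9.728e+09 m.
vₚ = √(GM · (2/rₚ − 1/a)) = √(5.124e+14 · (2/1.646e+09 − 1/9.728e+09)) m/s ≈ 754.9 m/s = 754.9 m/s.
vₐ = √(GM · (2/rₐ − 1/a)) = √(5.124e+14 · (2/1.781e+10 − 1/9.728e+09)) m/s ≈ 69.77 m/s = 69.77 m/s.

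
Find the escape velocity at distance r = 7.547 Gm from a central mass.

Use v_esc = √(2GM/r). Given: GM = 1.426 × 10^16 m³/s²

Convert to SI: r = 7.547 Gm = 7.547e+09 m.
Escape velocity comes from setting total energy to zero: ½v² − GM/r = 0 ⇒ v_esc = √(2GM / r).
v_esc = √(2 · 1.426e+16 / 7.547e+09) m/s ≈ 1944 m/s = 1.944 km/s.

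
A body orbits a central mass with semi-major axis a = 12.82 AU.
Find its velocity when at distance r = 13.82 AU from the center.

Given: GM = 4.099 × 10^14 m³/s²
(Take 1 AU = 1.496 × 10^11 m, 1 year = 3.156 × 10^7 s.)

Convert to SI: a = 12.82 AU = 1.91787e+12 m; r = 13.82 AU = 2.06747e+12 m.
Vis-viva: v = √(GM · (2/r − 1/a)).
2/r − 1/a = 2/2.06747e+12 − 1/1.91787e+12 = 4.45954e-13 m⁻¹.
v = √(4.099e+14 · 4.45954e-13) m/s ≈ 13.52 m/s = 0.002852 AU/year.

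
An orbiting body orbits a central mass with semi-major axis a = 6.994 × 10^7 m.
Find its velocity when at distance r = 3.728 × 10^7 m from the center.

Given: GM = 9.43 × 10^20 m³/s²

Vis-viva: v = √(GM · (2/r − 1/a)).
2/r − 1/a = 2/3.728e+07 − 1/6.994e+07 = 3.93501e-08 m⁻¹.
v = √(9.43e+20 · 3.93501e-08) m/s ≈ 6.092e+06 m/s = 6092 km/s.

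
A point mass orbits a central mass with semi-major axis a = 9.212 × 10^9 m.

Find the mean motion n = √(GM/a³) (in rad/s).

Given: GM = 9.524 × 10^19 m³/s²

n = √(GM / a³).
n = √(9.524e+19 / (9.212e+09)³) rad/s ≈ 1.104e-05 rad/s.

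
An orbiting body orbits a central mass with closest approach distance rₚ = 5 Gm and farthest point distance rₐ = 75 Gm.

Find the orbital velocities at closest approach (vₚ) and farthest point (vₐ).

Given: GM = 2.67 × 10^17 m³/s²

Convert to SI: rₚ = 5 Gm = 5e+09 m; rₐ = 75 Gm = 7.5e+10 m.
Use the vis-viva equation v² = GM(2/r − 1/a) with a = (rₚ + rₐ)/2 = (5e+09 + 7.5e+10)/2 = 4e+10 m.
vₚ = √(GM · (2/rₚ − 1/a)) = √(2.67e+17 · (2/5e+09 − 1/4e+10)) m/s ≈ 1.001e+04 m/s = 10.01 km/s.
vₐ = √(GM · (2/rₐ − 1/a)) = √(2.67e+17 · (2/7.5e+10 − 1/4e+10)) m/s ≈ 667.1 m/s = 667.1 m/s.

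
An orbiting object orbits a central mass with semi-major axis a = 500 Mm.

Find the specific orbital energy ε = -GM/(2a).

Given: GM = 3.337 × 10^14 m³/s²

Convert to SI: a = 500 Mm = 5e+08 m.
ε = −GM / (2a).
ε = −3.337e+14 / (2 · 5e+08) J/kg ≈ -3.337e+05 J/kg = -333.7 kJ/kg.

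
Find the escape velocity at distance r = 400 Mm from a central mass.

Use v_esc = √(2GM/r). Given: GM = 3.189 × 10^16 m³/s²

Convert to SI: r = 400 Mm = 4e+08 m.
Escape velocity comes from setting total energy to zero: ½v² − GM/r = 0 ⇒ v_esc = √(2GM / r).
v_esc = √(2 · 3.189e+16 / 4e+08) m/s ≈ 1.263e+04 m/s = 12.63 km/s.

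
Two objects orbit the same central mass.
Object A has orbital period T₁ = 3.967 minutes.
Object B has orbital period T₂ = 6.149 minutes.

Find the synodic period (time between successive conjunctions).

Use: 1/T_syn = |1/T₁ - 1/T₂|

Convert to SI: T₁ = 3.967 minutes = 238.02 s; T₂ = 6.149 minutes = 368.94 s.
T_syn = |T₁ · T₂ / (T₁ − T₂)|.
T_syn = |238.02 · 368.94 / (238.02 − 368.94)| s ≈ 670.8 s = 11.18 minutes.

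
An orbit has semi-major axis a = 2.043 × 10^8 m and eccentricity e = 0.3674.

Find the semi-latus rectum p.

p = a (1 − e²).
p = 2.043e+08 · (1 − (0.3674)²) = 2.043e+08 · 0.865017 ≈ 1.767e+08 m = 1.767 × 10^8 m.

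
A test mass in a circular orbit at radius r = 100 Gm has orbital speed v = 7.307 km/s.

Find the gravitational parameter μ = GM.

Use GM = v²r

Convert to SI: r = 100 Gm = 1e+11 m; v = 7.307 km/s = 7307 m/s.
For a circular orbit v² = GM/r, so GM = v² · r.
GM = (7307)² · 1e+11 m³/s² ≈ 5.339e+18 m³/s² = 5.339 × 10^18 m³/s².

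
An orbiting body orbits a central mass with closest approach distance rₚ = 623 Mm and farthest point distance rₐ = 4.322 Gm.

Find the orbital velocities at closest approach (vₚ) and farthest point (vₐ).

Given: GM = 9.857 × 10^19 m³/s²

Convert to SI: rₚ = 623 Mm = 6.23e+08 m; rₐ = 4.322 Gm = 4.322e+09 m.
Use the vis-viva equation v² = GM(2/r − 1/a) with a = (rₚ + rₐ)/2 = (6.23e+08 + 4.322e+09)/2 = 2.4725e+09 m.
vₚ = √(GM · (2/rₚ − 1/a)) = √(9.857e+19 · (2/6.23e+08 − 1/2.4725e+09)) m/s ≈ 5.259e+05 m/s = 525.9 km/s.
vₐ = √(GM · (2/rₐ − 1/a)) = √(9.857e+19 · (2/4.322e+09 − 1/2.4725e+09)) m/s ≈ 7.581e+04 m/s = 75.81 km/s.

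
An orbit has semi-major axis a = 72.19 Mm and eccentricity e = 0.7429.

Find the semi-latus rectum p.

Convert to SI: a = 72.19 Mm = 7.219e+07 m.
p = a (1 − e²).
p = 7.219e+07 · (1 − (0.7429)²) = 7.219e+07 · 0.4481 ≈ 3.235e+07 m = 32.35 Mm.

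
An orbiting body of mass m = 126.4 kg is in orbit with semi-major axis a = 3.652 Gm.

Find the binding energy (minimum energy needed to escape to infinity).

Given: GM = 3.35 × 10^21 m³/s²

Convert to SI: a = 3.652 Gm = 3.652e+09 m.
Total orbital energy is E = −GMm/(2a); binding energy is E_bind = −E = GMm/(2a).
E_bind = 3.35e+21 · 126.4 / (2 · 3.652e+09) J ≈ 5.797e+13 J = 57.97 TJ.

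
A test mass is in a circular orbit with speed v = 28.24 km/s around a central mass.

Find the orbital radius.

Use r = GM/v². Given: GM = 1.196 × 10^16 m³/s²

Convert to SI: v = 28.24 km/s = 28240 m/s.
For a circular orbit, v² = GM / r, so r = GM / v².
r = 1.196e+16 / (28240)² m ≈ 1.5e+07 m = 15 Mm.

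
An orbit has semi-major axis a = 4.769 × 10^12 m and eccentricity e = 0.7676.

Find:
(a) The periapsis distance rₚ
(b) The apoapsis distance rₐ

(a) rₚ = a(1 − e) = 4.769e+12 · (1 − 0.7676) = 4.769e+12 · 0.2324 ≈ 1.108e+12 m = 1.108 × 10^12 m.
(b) rₐ = a(1 + e) = 4.769e+12 · (1 + 0.7676) = 4.769e+12 · 1.7676 ≈ 8.43e+12 m = 8.43 × 10^12 m.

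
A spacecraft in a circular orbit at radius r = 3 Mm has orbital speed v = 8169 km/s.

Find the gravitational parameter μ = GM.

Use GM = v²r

Convert to SI: r = 3 Mm = 3e+06 m; v = 8169 km/s = 8.169e+06 m/s.
For a circular orbit v² = GM/r, so GM = v² · r.
GM = (8.169e+06)² · 3e+06 m³/s² ≈ 2.002e+20 m³/s² = 2.002 × 10^20 m³/s².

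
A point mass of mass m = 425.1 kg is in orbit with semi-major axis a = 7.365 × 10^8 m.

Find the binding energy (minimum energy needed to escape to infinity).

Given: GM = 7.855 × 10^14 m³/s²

Total orbital energy is E = −GMm/(2a); binding energy is E_bind = −E = GMm/(2a).
E_bind = 7.855e+14 · 425.1 / (2 · 7.365e+08) J ≈ 2.267e+08 J = 226.7 MJ.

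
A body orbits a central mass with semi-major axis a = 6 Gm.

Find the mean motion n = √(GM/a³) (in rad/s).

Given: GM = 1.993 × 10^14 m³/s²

Convert to SI: a = 6 Gm = 6e+09 m.
n = √(GM / a³).
n = √(1.993e+14 / (6e+09)³) rad/s ≈ 3.038e-08 rad/s.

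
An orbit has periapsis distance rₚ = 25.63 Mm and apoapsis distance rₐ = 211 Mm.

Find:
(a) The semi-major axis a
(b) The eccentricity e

Convert to SI: rₚ = 25.63 Mm = 2.563e+07 m; rₐ = 211 Mm = 2.11e+08 m.
(a) a = (rₚ + rₐ) / 2 = (2.563e+07 + 2.11e+08) / 2 ≈ 1.183e+08 m = 118.3 Mm.
(b) e = (rₐ − rₚ) / (rₐ + rₚ) = (2.11e+08 − 2.563e+07) / (2.11e+08 + 2.563e+07) ≈ 0.7834.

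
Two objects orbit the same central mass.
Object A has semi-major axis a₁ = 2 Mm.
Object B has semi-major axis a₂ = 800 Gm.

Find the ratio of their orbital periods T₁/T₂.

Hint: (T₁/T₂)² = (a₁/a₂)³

Convert to SI: a₁ = 2 Mm = 2e+06 m; a₂ = 800 Gm = 8e+11 m.
From Kepler's third law, (T₁/T₂)² = (a₁/a₂)³, so T₁/T₂ = (a₁/a₂)^(3/2).
a₁/a₂ = 2e+06 / 8e+11 = 2.5e-06.
T₁/T₂ = (2.5e-06)^(3/2) ≈ 3.953e-09.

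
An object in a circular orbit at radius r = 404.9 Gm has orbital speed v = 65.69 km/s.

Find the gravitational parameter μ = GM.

Convert to SI: r = 404.9 Gm = 4.049e+11 m; v = 65.69 km/s = 65690 m/s.
For a circular orbit v² = GM/r, so GM = v² · r.
GM = (65690)² · 4.049e+11 m³/s² ≈ 1.747e+21 m³/s² = 1.747 × 10^21 m³/s².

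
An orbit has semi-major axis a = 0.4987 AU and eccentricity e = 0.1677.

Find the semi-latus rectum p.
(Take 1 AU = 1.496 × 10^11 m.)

Convert to SI: a = 0.4987 AU = 7.46055e+10 m.
p = a (1 − e²).
p = 7.46055e+10 · (1 − (0.1677)²) = 7.46055e+10 · 0.971877 ≈ 7.251e+10 m = 0.4847 AU.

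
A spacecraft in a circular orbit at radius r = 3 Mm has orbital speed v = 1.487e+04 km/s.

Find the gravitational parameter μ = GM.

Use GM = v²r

Convert to SI: r = 3 Mm = 3e+06 m; v = 1.487e+04 km/s = 1.487e+07 m/s.
For a circular orbit v² = GM/r, so GM = v² · r.
GM = (1.487e+07)² · 3e+06 m³/s² ≈ 6.634e+20 m³/s² = 6.634 × 10^20 m³/s².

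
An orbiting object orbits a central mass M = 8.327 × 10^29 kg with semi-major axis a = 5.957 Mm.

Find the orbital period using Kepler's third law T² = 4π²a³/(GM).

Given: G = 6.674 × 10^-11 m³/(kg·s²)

Convert to SI: a = 5.957 Mm = 5.957e+06 m.
GM = G · M = 6.674e-11 · 8.327e+29 = 5.55744e+19 m³/s².
Kepler's third law: T = 2π √(a³ / GM).
Substituting a = 5.957e+06 m and GM = 5.55744e+19 m³/s²:
T = 2π √((5.957e+06)³ / 5.55744e+19) s
T ≈ 12.25 s = 12.25 seconds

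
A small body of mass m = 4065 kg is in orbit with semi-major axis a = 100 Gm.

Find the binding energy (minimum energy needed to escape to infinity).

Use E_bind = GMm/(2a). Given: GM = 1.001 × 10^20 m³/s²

Convert to SI: a = 100 Gm = 1e+11 m.
Total orbital energy is E = −GMm/(2a); binding energy is E_bind = −E = GMm/(2a).
E_bind = 1.001e+20 · 4065 / (2 · 1e+11) J ≈ 2.035e+12 J = 2.035 TJ.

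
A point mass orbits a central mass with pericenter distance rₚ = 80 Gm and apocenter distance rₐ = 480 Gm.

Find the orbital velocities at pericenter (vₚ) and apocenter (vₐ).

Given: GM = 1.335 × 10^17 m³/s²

Convert to SI: rₚ = 80 Gm = 8e+10 m; rₐ = 480 Gm = 4.8e+11 m.
Use the vis-viva equation v² = GM(2/r − 1/a) with a = (rₚ + rₐ)/2 = (8e+10 + 4.8e+11)/2 = 2.8e+11 m.
vₚ = √(GM · (2/rₚ − 1/a)) = √(1.335e+17 · (2/8e+10 − 1/2.8e+11)) m/s ≈ 1691 m/s = 1.691 km/s.
vₐ = √(GM · (2/rₐ − 1/a)) = √(1.335e+17 · (2/4.8e+11 − 1/2.8e+11)) m/s ≈ 281.9 m/s = 281.9 m/s.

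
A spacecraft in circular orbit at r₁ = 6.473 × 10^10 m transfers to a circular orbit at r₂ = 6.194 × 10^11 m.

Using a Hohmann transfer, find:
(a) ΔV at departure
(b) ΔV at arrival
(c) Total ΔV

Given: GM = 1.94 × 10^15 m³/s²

Transfer semi-major axis: a_t = (r₁ + r₂)/2 = (6.473e+10 + 6.194e+11)/2 = 3.42065e+11 m.
Circular speeds: v₁ = √(GM/r₁) = 173.12 m/s, v₂ = √(GM/r₂) = 55.9648 m/s.
Transfer speeds (vis-viva v² = GM(2/r − 1/a_t)): v₁ᵗ = 232.959 m/s, v₂ᵗ = 24.3452 m/s.
(a) ΔV₁ = |v₁ᵗ − v₁| ≈ 59.84 m/s = 59.84 m/s.
(b) ΔV₂ = |v₂ − v₂ᵗ| ≈ 31.62 m/s = 31.62 m/s.
(c) ΔV_total = ΔV₁ + ΔV₂ ≈ 91.46 m/s = 91.46 m/s.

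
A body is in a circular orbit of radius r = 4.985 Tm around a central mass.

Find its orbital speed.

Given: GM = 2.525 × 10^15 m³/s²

Convert to SI: r = 4.985 Tm = 4.985e+12 m.
For a circular orbit, gravity supplies the centripetal force, so v = √(GM / r).
v = √(2.525e+15 / 4.985e+12) m/s ≈ 22.51 m/s = 22.51 m/s.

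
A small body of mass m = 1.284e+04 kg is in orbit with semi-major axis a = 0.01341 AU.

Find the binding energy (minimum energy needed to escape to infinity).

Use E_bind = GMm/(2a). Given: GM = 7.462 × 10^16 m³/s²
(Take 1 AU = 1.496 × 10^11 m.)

Convert to SI: a = 0.01341 AU = 2.00614e+09 m.
Total orbital energy is E = −GMm/(2a); binding energy is E_bind = −E = GMm/(2a).
E_bind = 7.462e+16 · 1.284e+04 / (2 · 2.00614e+09) J ≈ 2.388e+11 J = 238.8 GJ.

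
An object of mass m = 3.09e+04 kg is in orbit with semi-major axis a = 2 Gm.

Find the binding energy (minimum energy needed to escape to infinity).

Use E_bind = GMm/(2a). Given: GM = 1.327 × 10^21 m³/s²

Convert to SI: a = 2 Gm = 2e+09 m.
Total orbital energy is E = −GMm/(2a); binding energy is E_bind = −E = GMm/(2a).
E_bind = 1.327e+21 · 3.09e+04 / (2 · 2e+09) J ≈ 1.025e+16 J = 10.25 PJ.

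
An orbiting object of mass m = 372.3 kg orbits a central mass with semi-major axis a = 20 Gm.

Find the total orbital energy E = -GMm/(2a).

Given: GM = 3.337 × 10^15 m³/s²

Convert to SI: a = 20 Gm = 2e+10 m.
E = −GMm / (2a).
E = −3.337e+15 · 372.3 / (2 · 2e+10) J ≈ -3.106e+07 J = -31.06 MJ.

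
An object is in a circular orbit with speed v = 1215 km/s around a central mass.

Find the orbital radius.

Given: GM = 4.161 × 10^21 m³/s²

Convert to SI: v = 1215 km/s = 1.215e+06 m/s.
For a circular orbit, v² = GM / r, so r = GM / v².
r = 4.161e+21 / (1.215e+06)² m ≈ 2.819e+09 m = 2.819 Gm.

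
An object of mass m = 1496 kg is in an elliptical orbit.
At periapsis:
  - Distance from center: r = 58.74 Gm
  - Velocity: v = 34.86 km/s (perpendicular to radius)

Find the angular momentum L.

Convert to SI: r = 58.74 Gm = 5.874e+10 m; v = 34.86 km/s = 34860 m/s.
Since v is perpendicular to r, L = m · v · r.
L = 1496 · 34860 · 5.874e+10 kg·m²/s ≈ 3.063e+18 kg·m²/s.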